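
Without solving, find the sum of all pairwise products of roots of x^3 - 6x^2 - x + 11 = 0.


By Vieta's formulas for x^3 + bx^2 + cx + d = 0:
  r1 + r2 + r3 = -b/a = 6
  r1*r2 + r1*r3 + r2*r3 = c/a = -1
  r1*r2*r3 = -d/a = -11


Sum of pairwise products = -1


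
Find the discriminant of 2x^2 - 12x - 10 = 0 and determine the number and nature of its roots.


For ax^2 + bx + c = 0, discriminant D = b^2 - 4ac
Here a = 2, b = -12, c = -10
D = (-12)^2 - 4(2)(-10) = 144 + 80 = 224

D = 224 > 0 but not a perfect square
The equation has 2 distinct real irrational roots.

Discriminant = 224, 2 distinct real irrational roots


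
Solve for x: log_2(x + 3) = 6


Convert to exponential form: x + 3 = 2^6 = 64
x = 64 - 3 = 61
Check: log_2(61 + 3) = log_2(64) = log_2(64) = 6 ✓

x = 61


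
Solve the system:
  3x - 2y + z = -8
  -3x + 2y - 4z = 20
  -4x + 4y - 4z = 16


Using Cramer's rule. Expand each determinant along the first row.
D  = 3*[2*(-4) - (-4)*4] - (-2)*[(-3)*(-4) - (-4)*(-4)] + 1*[(-3)*4 - 2*(-4)]
  = 3*(8) - (-2)*(-4) + 1*(-4) = 12
Dx = (-8)*[2*(-4) - (-4)*4] - (-2)*[20*(-4) - (-4)*16] + 1*[20*4 - 2*16]
  = (-8)*(8) - (-2)*(-16) + 1*(48) = -48
Dy = 3*[20*(-4) - (-4)*16] - (-8)*[(-3)*(-4) - (-4)*(-4)] + 1*[(-3)*16 - 20*(-4)]
  = 3*(-16) - (-8)*(-4) + 1*(32) = -48
Dz = 3*[2*16 - 20*4] - (-2)*[(-3)*16 - 20*(-4)] + (-8)*[(-3)*4 - 2*(-4)]
  = 3*(-48) - (-2)*(32) + (-8)*(-4) = -48
x = Dx/D = -48/12 = -4, y = Dy/D = -48/12 = -4, z = Dz/D = -48/12 = -4
Check eq1: (3)(-4) + (-2)(-4) + (1)(-4) = -8 = -8 ✓
Check eq2: (-3)(-4) + (2)(-4) + (-4)(-4) = 20 = 20 ✓
Check eq3: (-4)(-4) + (4)(-4) + (-4)(-4) = 16 = 16 ✓

x = -4, y = -4, z = -4


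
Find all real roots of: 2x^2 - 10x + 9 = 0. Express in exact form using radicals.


Using the quadratic formula: x = (-b ± sqrt(b^2 - 4ac)) / (2a)
Here a = 2, b = -10, c = 9
Discriminant = b^2 - 4ac = (-10)^2 - 4(2)(9) = 100 - 72 = 28
Since discriminant = 28 > 0, there are two real roots.
x = (10 ± 2*sqrt(7)) / 4
Simplifying: x = (5 ± sqrt(7)) / 2
Numerically: x ≈ 3.8229 or x ≈ 1.1771

x = (5 + sqrt(7)) / 2 or x = (5 - sqrt(7)) / 2


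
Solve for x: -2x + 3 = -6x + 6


Starting with: -2x + 3 = -6x + 6
Move all x terms to left: (-2 + 6)x = 6 - 3
Simplify: 4x = 3
Divide both sides by 4: x = 3/4

x = 3/4


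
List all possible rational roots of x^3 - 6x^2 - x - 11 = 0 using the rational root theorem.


Rational root theorem: possible roots are ±p/q where:
  p divides the constant term (-11): p ∈ {1, 11}
  q divides the leading coefficient (1): q ∈ {1}

All possible rational roots: -11, -1, 1, 11

-11, -1, 1, 11


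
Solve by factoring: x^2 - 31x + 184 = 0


We need two numbers that multiply to 184 and add to -31.
Those numbers are -8 and -23 (since (-8) * (-23) = 184 and (-8) + (-23) = -31).
So x^2 - 31x + 184 = (x - 8)(x - 23) = 0
Setting each factor to zero: x = 8 or x = 23

x = 8, x = 23


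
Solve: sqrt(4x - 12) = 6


Square both sides: 4x - 12 = 6^2 = 36
4x = 36 + 12 = 48
x = 12
Check: sqrt(4*12 - 12) = sqrt(36) = 6 ✓

x = 12


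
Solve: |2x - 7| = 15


An absolute value equation |expr| = 15 gives two cases:
Case 1: 2x - 7 = 15
  2x = 22, so x = 11
Case 2: 2x - 7 = -15
  2x = -8, so x = -4

x = -4, x = 11


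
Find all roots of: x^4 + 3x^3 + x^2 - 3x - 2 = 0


Let p(x) = x^4 + 3x^3 + x^2 - 3x - 2. By the rational root theorem (leading coefficient 1), any rational root is an integer divisor of 2: try ±1, ±2, ... in turn.
Test x = 1: value = 0 ✓, so (x - 1) is a factor.
Synthetic division by (x - 1): bring down 1; 1(1) + 3 = 4; 4(1) + 1 = 5; 5(1) - 3 = 2; 2(1) - 2 = 0 → quotient x^3 + 4x^2 + 5x + 2, remainder 0.
Continue with the quotient x^3 + 4x^2 + 5x + 2 (candidates must divide 2; re-test x = 1 first in case it repeats).
Test x = 1: value = 12 ≠ 0.
Test x = -1: value = 0 ✓, so (x + 1) is a factor.
Synthetic division by (x + 1): bring down 1; 1(-1) + 4 = 3; 3(-1) + 5 = 2; 2(-1) + 2 = 0 → quotient x^2 + 3x + 2, remainder 0.
Solve the quadratic x^2 + 3x + 2 = 0: discriminant = 3^2 - 4(1)(2) = 9 - 8 = 1.
sqrt(1) = 1, so x = (-3 ± 1)/2: x = -1 or x = -2.
Collecting all roots found:

x = -2, x = -1 (multiplicity 2), x = 1


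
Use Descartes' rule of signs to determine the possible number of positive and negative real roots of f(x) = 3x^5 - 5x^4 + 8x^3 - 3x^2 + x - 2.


Descartes' rule of signs:

For positive roots, count sign changes in f(x) = 3x^5 - 5x^4 + 8x^3 - 3x^2 + x - 2:
Signs of coefficients: +, -, +, -, +, -
Number of sign changes: 5
Possible positive real roots: 5, 3, 1

For negative roots, examine f(-x) = -3x^5 - 5x^4 - 8x^3 - 3x^2 - x - 2:
Signs of coefficients: -, -, -, -, -, -
Number of sign changes: 0
Possible negative real roots: 0

Positive roots: 5 or 3 or 1; Negative roots: 0


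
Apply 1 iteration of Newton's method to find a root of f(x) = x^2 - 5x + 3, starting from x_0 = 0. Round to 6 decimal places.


Newton's method: x_(n+1) = x_n - f(x_n)/f'(x_n)
f(x) = x^2 - 5x + 3
f'(x) = 2x - 5

Iteration 1:
  f(0.000000) = 3.000000
  f'(0.000000) = -5.000000
  x_1 = 0.000000 - (3.000000)/(-5.000000) = 0.600000

x_1 = 0.600000


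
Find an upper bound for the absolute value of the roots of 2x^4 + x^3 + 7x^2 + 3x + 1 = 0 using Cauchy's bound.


Cauchy's bound: all roots r satisfy |r| <= 1 + max(|a_i/a_n|) for i = 0,...,n-1
where a_n is the leading coefficient.

Coefficients: [2, 1, 7, 3, 1]
Leading coefficient a_n = 2
Ratios |a_i/a_n|: 1/2, 7/2, 3/2, 1/2
Maximum ratio: 7/2
Cauchy's bound: |r| <= 1 + 7/2 = 9/2

Upper bound = 9/2


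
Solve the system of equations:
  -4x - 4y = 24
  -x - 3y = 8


Using Cramer's rule:
Determinant D = (-4)(-3) - (-1)(-4) = 12 - 4 = 8
Dx = (24)(-3) - (8)(-4) = -72 + 32 = -40
Dy = (-4)(8) - (-1)(24) = -32 + 24 = -8
x = Dx/D = -40/8 = -5
y = Dy/D = -8/8 = -1

x = -5, y = -1


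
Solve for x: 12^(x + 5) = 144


Express both sides with the same base.
144 = 12^2
Since the bases match, equate exponents: x + 5 = 2
So x = 2 - (5) = -3

x = -3


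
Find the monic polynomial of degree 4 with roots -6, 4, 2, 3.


A monic polynomial with roots -6, 4, 2, 3 is:
p(x) = (x + 6)(x - 4)(x - 2)(x - 3)
After multiplying by (x + 6): x + 6
After multiplying by (x - 4): x^2 + 2x - 24
After multiplying by (x - 2): x^3 - 28x + 48
After multiplying by (x - 3): x^4 - 3x^3 - 28x^2 + 132x - 144

x^4 - 3x^3 - 28x^2 + 132x - 144


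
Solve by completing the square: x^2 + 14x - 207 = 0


Start: x^2 + 14x - 207 = 0
Move constant: x^2 + 14x = 207
Half of 14 is 7, squared is 49
Add 49 to both sides: x^2 + 14x + 49 = 256
(x + 7)^2 = 256
x + 7 = ±16
x = -7 + 16 = 9 or x = -7 - 16 = -23

x = -23, x = 9


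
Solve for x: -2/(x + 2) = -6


Multiply both sides by (x + 2): -2 = -6(x + 2)
Distribute: -2 = -6x - 12
-6x = -2 + 12 = 10
x = -5/3

x = -5/3


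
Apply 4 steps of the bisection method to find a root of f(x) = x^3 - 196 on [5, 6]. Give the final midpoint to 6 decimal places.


f(x) = x^3 - 196
f(5) = -71 < 0
f(6) = 20 > 0

Step 1: midpoint = (5.000000 + 6.000000)/2 = 5.500000
  f(5.500000) = -29.625000
  f(mid) < 0, so root is in [5.500000, 6.000000]

Step 2: midpoint = (5.500000 + 6.000000)/2 = 5.750000
  f(5.750000) = -5.890625
  f(mid) < 0, so root is in [5.750000, 6.000000]

Step 3: midpoint = (5.750000 + 6.000000)/2 = 5.875000
  f(5.875000) = 6.779297
  f(mid) > 0, so root is in [5.750000, 5.875000]

Step 4: midpoint = (5.750000 + 5.875000)/2 = 5.812500
  f(5.812500) = 0.376221
  f(mid) > 0, so root is in [5.750000, 5.812500]

midpoint = 5.812500


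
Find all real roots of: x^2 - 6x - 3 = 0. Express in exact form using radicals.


Using the quadratic formula: x = (-b ± sqrt(b^2 - 4ac)) / (2a)
Here a = 1, b = -6, c = -3
Discriminant = b^2 - 4ac = (-6)^2 - 4(1)(-3) = 36 + 12 = 48
Since discriminant = 48 > 0, there are two real roots.
x = (6 ± 4*sqrt(3)) / 2
Simplifying: x = 3 ± 2*sqrt(3)
Numerically: x ≈ 6.4641 or x ≈ -0.4641

x = 3 + 2*sqrt(3) or x = 3 - 2*sqrt(3)


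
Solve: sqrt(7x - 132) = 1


Square both sides: 7x - 132 = 1^2 = 1
7x = 1 + 132 = 133
x = 19
Check: sqrt(7*19 - 132) = sqrt(1) = 1 ✓

x = 19


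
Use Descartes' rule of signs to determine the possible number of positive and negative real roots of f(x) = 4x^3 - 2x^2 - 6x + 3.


Descartes' rule of signs:

For positive roots, count sign changes in f(x) = 4x^3 - 2x^2 - 6x + 3:
Signs of coefficients: +, -, -, +
Number of sign changes: 2
Possible positive real roots: 2, 0

For negative roots, examine f(-x) = -4x^3 - 2x^2 + 6x + 3:
Signs of coefficients: -, -, +, +
Number of sign changes: 1
Possible negative real roots: 1

Positive roots: 2 or 0; Negative roots: 1


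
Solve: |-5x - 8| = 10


An absolute value equation |expr| = 10 gives two cases:
Case 1: -5x - 8 = 10
  -5x = 18, so x = -18/5
Case 2: -5x - 8 = -10
  -5x = -2, so x = 2/5

x = -18/5, x = 2/5


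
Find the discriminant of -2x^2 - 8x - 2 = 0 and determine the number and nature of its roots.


For ax^2 + bx + c = 0, discriminant D = b^2 - 4ac
Here a = -2, b = -8, c = -2
D = (-8)^2 - 4(-2)(-2) = 64 - 16 = 48

D = 48 > 0 but not a perfect square
The equation has 2 distinct real irrational roots.

Discriminant = 48, 2 distinct real irrational roots


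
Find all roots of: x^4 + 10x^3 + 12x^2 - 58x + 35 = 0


Let p(x) = x^4 + 10x^3 + 12x^2 - 58x + 35. By the rational root theorem (leading coefficient 1), any rational root is an integer divisor of 35: try ±1, ±2, ... in turn.
Test x = 1: value = 0 ✓, so (x - 1) is a factor.
Synthetic division by (x - 1): bring down 1; 1(1) + 10 = 11; 11(1) + 12 = 23; 23(1) - 58 = -35; (-35)(1) + 35 = 0 → quotient x^3 + 11x^2 + 23x - 35, remainder 0.
Continue with the quotient x^3 + 11x^2 + 23x - 35 (candidates must divide 35; re-test x = 1 first in case it repeats).
Test x = 1: value = 0 ✓, so (x - 1) is a factor.
Synthetic division by (x - 1): bring down 1; 1(1) + 11 = 12; 12(1) + 23 = 35; 35(1) - 35 = 0 → quotient x^2 + 12x + 35, remainder 0.
Solve the quadratic x^2 + 12x + 35 = 0: discriminant = 12^2 - 4(1)(35) = 144 - 140 = 4.
sqrt(4) = 2, so x = (-12 ± 2)/2: x = -5 or x = -7.
Collecting all roots found:

x = -7, x = -5, x = 1 (multiplicity 2)


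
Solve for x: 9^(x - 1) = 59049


Express both sides with the same base.
59049 = 9^5
Since the bases match, equate exponents: x - 1 = 5
So x = 5 - (-1) = 6

x = 6


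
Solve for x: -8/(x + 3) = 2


Multiply both sides by (x + 3): -8 = 2(x + 3)
Distribute: -8 = 2x + 6
2x = -8 - 6 = -14
x = -7

x = -7


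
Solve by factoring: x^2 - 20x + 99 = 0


We need two numbers that multiply to 99 and add to -20.
Those numbers are -11 and -9 (since (-11) * (-9) = 99 and (-11) + (-9) = -20).
So x^2 - 20x + 99 = (x - 11)(x - 9) = 0
Setting each factor to zero: x = 11 or x = 9

x = 9, x = 11


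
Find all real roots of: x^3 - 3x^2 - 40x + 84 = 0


Let p(x) = x^3 - 3x^2 - 40x + 84. By the rational root theorem (leading coefficient 1), any rational root is an integer divisor of 84: try ±1, ±2, ... in turn.
Test x = 1: value = 42 ≠ 0.
Test x = -1: value = 120 ≠ 0.
Test x = 2: value = 0 ✓, so (x - 2) is a factor.
Synthetic division by (x - 2): bring down 1; 1(2) - 3 = -1; (-1)(2) - 40 = -42; (-42)(2) + 84 = 0 → quotient x^2 - x - 42, remainder 0.
Solve the quadratic x^2 - x - 42 = 0: discriminant = (-1)^2 - 4(1)(-42) = 1 + 168 = 169.
sqrt(169) = 13, so x = (1 ± 13)/2: x = 7 or x = -6.

x = -6, x = 2, x = 7


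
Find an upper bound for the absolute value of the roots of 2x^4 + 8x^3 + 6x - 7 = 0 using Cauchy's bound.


Cauchy's bound: all roots r satisfy |r| <= 1 + max(|a_i/a_n|) for i = 0,...,n-1
where a_n is the leading coefficient.

Coefficients: [2, 8, 0, 6, -7]
Leading coefficient a_n = 2
Ratios |a_i/a_n|: 4, 0, 3, 7/2
Maximum ratio: 4
Cauchy's bound: |r| <= 1 + 4 = 5

Upper bound = 5


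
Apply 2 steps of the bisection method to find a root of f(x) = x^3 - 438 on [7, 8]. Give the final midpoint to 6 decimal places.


f(x) = x^3 - 438
f(7) = -95 < 0
f(8) = 74 > 0

Step 1: midpoint = (7.000000 + 8.000000)/2 = 7.500000
  f(7.500000) = -16.125000
  f(mid) < 0, so root is in [7.500000, 8.000000]

Step 2: midpoint = (7.500000 + 8.000000)/2 = 7.750000
  f(7.750000) = 27.484375
  f(mid) > 0, so root is in [7.500000, 7.750000]

midpoint = 7.750000


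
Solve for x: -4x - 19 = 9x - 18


Starting with: -4x - 19 = 9x - 18
Move all x terms to left: (-4 - 9)x = -18 + 19
Simplify: -13x = 1
Divide both sides by -13: x = -1/13

x = -1/13


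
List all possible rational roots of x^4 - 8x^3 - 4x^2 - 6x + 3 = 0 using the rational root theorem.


Rational root theorem: possible roots are ±p/q where:
  p divides the constant term (3): p ∈ {1, 3}
  q divides the leading coefficient (1): q ∈ {1}

All possible rational roots: -3, -1, 1, 3

-3, -1, 1, 3


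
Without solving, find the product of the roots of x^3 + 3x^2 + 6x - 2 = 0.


By Vieta's formulas for x^3 + bx^2 + cx + d = 0:
  r1 + r2 + r3 = -b/a = -3
  r1*r2 + r1*r3 + r2*r3 = c/a = 6
  r1*r2*r3 = -d/a = 2


Product = 2


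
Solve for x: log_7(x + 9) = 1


Convert to exponential form: x + 9 = 7^1 = 7
x = 7 - 9 = -2
Check: log_7(-2 + 9) = log_7(7) = log_7(7) = 1 ✓

x = -2


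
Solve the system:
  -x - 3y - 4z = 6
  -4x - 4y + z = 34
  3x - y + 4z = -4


Using Cramer's rule. Expand each determinant along the first row.
D  = (-1)*[(-4)*4 - 1*(-1)] - (-3)*[(-4)*4 - 1*3] + (-4)*[(-4)*(-1) - (-4)*3]
  = (-1)*(-15) - (-3)*(-19) + (-4)*(16) = -106
Dx = 6*[(-4)*4 - 1*(-1)] - (-3)*[34*4 - 1*(-4)] + (-4)*[34*(-1) - (-4)*(-4)]
  = 6*(-15) - (-3)*(140) + (-4)*(-50) = 530
Dy = (-1)*[34*4 - 1*(-4)] - 6*[(-4)*4 - 1*3] + (-4)*[(-4)*(-4) - 34*3]
  = (-1)*(140) - 6*(-19) + (-4)*(-86) = 318
Dz = (-1)*[(-4)*(-4) - 34*(-1)] - (-3)*[(-4)*(-4) - 34*3] + 6*[(-4)*(-1) - (-4)*3]
  = (-1)*(50) - (-3)*(-86) + 6*(16) = -212
x = Dx/D = 530/-106 = -5, y = Dy/D = 318/-106 = -3, z = Dz/D = -212/-106 = 2
Check eq1: (-1)(-5) + (-3)(-3) + (-4)(2) = 6 = 6 ✓
Check eq2: (-4)(-5) + (-4)(-3) + (1)(2) = 34 = 34 ✓
Check eq3: (3)(-5) + (-1)(-3) + (4)(2) = -4 = -4 ✓

x = -5, y = -3, z = 2


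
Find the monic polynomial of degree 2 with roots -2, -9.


A monic polynomial with roots -2, -9 is:
p(x) = (x + 2)(x + 9)
After multiplying by (x + 2): x + 2
After multiplying by (x + 9): x^2 + 11x + 18

x^2 + 11x + 18


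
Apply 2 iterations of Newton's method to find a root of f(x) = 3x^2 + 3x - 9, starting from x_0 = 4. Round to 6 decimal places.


Newton's method: x_(n+1) = x_n - f(x_n)/f'(x_n)
f(x) = 3x^2 + 3x - 9
f'(x) = 6x + 3

Iteration 1:
  f(4.000000) = 51.000000
  f'(4.000000) = 27.000000
  x_1 = 4.000000 - (51.000000)/(27.000000) = 2.111111

Iteration 2:
  f(2.111111) = 10.703704
  f'(2.111111) = 15.666667
  x_2 = 2.111111 - (10.703704)/(15.666667) = 1.427896

x_2 = 1.427896


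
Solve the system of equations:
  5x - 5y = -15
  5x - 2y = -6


Using Cramer's rule:
Determinant D = (5)(-2) - (5)(-5) = -10 + 25 = 15
Dx = (-15)(-2) - (-6)(-5) = 30 - 30 = 0
Dy = (5)(-6) - (5)(-15) = -30 + 75 = 45
x = Dx/D = 0/15 = 0
y = Dy/D = 45/15 = 3

x = 0, y = 3


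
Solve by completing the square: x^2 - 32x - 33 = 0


Start: x^2 - 32x - 33 = 0
Move constant: x^2 - 32x = 33
Half of -32 is -16, squared is 256
Add 256 to both sides: x^2 - 32x + 256 = 289
(x - 16)^2 = 289
x - 16 = ±17
x = 16 + 17 = 33 or x = 16 - 17 = -1

x = -1, x = 33


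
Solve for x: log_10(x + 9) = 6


Convert to exponential form: x + 9 = 10^6 = 1000000
x = 1000000 - 9 = 999991
Check: log_10(999991 + 9) = log_10(1000000) = log_10(1000000) = 6 ✓

x = 999991


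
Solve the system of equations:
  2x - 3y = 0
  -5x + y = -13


Using Cramer's rule:
Determinant D = (2)(1) - (-5)(-3) = 2 - 15 = -13
Dx = (0)(1) - (-13)(-3) = 0 - 39 = -39
Dy = (2)(-13) - (-5)(0) = -26 - 0 = -26
x = Dx/D = -39/-13 = 3
y = Dy/D = -26/-13 = 2

x = 3, y = 2


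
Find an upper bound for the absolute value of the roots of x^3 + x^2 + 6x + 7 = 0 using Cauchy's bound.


Cauchy's bound: all roots r satisfy |r| <= 1 + max(|a_i/a_n|) for i = 0,...,n-1
where a_n is the leading coefficient.

Coefficients: [1, 1, 6, 7]
Leading coefficient a_n = 1
Ratios |a_i/a_n|: 1, 6, 7
Maximum ratio: 7
Cauchy's bound: |r| <= 1 + 7 = 8

Upper bound = 8


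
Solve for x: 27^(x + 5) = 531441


Express both sides with the same base.
531441 = 27^4
Since the bases match, equate exponents: x + 5 = 4
So x = 4 - (5) = -1

x = -1


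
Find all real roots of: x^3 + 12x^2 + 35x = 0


The constant term is 0, so x = 0 is a root. Factor out x:
  x(x^2 + 12x + 35) = 0
Solve the quadratic x^2 + 12x + 35 = 0: discriminant = 12^2 - 4(1)(35) = 144 - 140 = 4.
sqrt(4) = 2, so x = (-12 ± 2)/2: x = -5 or x = -7.

x = -7, x = -5, x = 0


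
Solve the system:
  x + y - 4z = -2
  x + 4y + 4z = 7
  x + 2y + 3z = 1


Using Cramer's rule. Expand each determinant along the first row.
D  = 1*[4*3 - 4*2] - 1*[1*3 - 4*1] + (-4)*[1*2 - 4*1]
  = 1*(4) - 1*(-1) + (-4)*(-2) = 13
Dx = (-2)*[4*3 - 4*2] - 1*[7*3 - 4*1] + (-4)*[7*2 - 4*1]
  = (-2)*(4) - 1*(17) + (-4)*(10) = -65
Dy = 1*[7*3 - 4*1] - (-2)*[1*3 - 4*1] + (-4)*[1*1 - 7*1]
  = 1*(17) - (-2)*(-1) + (-4)*(-6) = 39
Dz = 1*[4*1 - 7*2] - 1*[1*1 - 7*1] + (-2)*[1*2 - 4*1]
  = 1*(-10) - 1*(-6) + (-2)*(-2) = 0
x = Dx/D = -65/13 = -5, y = Dy/D = 39/13 = 3, z = Dz/D = 0/13 = 0
Check eq1: (1)(-5) + (1)(3) + (-4)(0) = -2 = -2 ✓
Check eq2: (1)(-5) + (4)(3) + (4)(0) = 7 = 7 ✓
Check eq3: (1)(-5) + (2)(3) + (3)(0) = 1 = 1 ✓

x = -5, y = 3, z = 0


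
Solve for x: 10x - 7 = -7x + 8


Starting with: 10x - 7 = -7x + 8
Move all x terms to left: (10 + 7)x = 8 + 7
Simplify: 17x = 15
Divide both sides by 17: x = 15/17

x = 15/17


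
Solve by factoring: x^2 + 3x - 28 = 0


We need two numbers that multiply to -28 and add to 3.
Those numbers are 7 and -4 (since 7 * (-4) = -28 and 7 + (-4) = 3).
So x^2 + 3x - 28 = (x + 7)(x - 4) = 0
Setting each factor to zero: x = -7 or x = 4

x = -7, x = 4


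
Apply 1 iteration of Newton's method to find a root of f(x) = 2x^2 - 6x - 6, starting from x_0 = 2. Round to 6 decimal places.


Newton's method: x_(n+1) = x_n - f(x_n)/f'(x_n)
f(x) = 2x^2 - 6x - 6
f'(x) = 4x - 6

Iteration 1:
  f(2.000000) = -10.000000
  f'(2.000000) = 2.000000
  x_1 = 2.000000 - (-10.000000)/(2.000000) = 7.000000

x_1 = 7.000000


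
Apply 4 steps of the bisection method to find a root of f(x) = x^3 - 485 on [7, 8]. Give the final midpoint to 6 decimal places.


f(x) = x^3 - 485
f(7) = -142 < 0
f(8) = 27 > 0

Step 1: midpoint = (7.000000 + 8.000000)/2 = 7.500000
  f(7.500000) = -63.125000
  f(mid) < 0, so root is in [7.500000, 8.000000]

Step 2: midpoint = (7.500000 + 8.000000)/2 = 7.750000
  f(7.750000) = -19.515625
  f(mid) < 0, so root is in [7.750000, 8.000000]

Step 3: midpoint = (7.750000 + 8.000000)/2 = 7.875000
  f(7.875000) = 3.373047
  f(mid) > 0, so root is in [7.750000, 7.875000]

Step 4: midpoint = (7.750000 + 7.875000)/2 = 7.812500
  f(7.812500) = -8.162842
  f(mid) < 0, so root is in [7.812500, 7.875000]

midpoint = 7.812500


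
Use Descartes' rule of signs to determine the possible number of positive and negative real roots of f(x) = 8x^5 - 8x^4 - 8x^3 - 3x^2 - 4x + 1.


Descartes' rule of signs:

For positive roots, count sign changes in f(x) = 8x^5 - 8x^4 - 8x^3 - 3x^2 - 4x + 1:
Signs of coefficients: +, -, -, -, -, +
Number of sign changes: 2
Possible positive real roots: 2, 0

For negative roots, examine f(-x) = -8x^5 - 8x^4 + 8x^3 - 3x^2 + 4x + 1:
Signs of coefficients: -, -, +, -, +, +
Number of sign changes: 3
Possible negative real roots: 3, 1

Positive roots: 2 or 0; Negative roots: 3 or 1


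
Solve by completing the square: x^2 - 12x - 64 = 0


Start: x^2 - 12x - 64 = 0
Move constant: x^2 - 12x = 64
Half of -12 is -6, squared is 36
Add 36 to both sides: x^2 - 12x + 36 = 100
(x - 6)^2 = 100
x - 6 = ±10
x = 6 + 10 = 16 or x = 6 - 10 = -4

x = -4, x = 16


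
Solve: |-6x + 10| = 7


An absolute value equation |expr| = 7 gives two cases:
Case 1: -6x + 10 = 7
  -6x = -3, so x = 1/2
Case 2: -6x + 10 = -7
  -6x = -17, so x = 17/6

x = 1/2, x = 17/6


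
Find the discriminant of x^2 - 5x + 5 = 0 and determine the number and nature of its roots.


For ax^2 + bx + c = 0, discriminant D = b^2 - 4ac
Here a = 1, b = -5, c = 5
D = (-5)^2 - 4(1)(5) = 25 - 20 = 5

D = 5 > 0 but not a perfect square
The equation has 2 distinct real irrational roots.

Discriminant = 5, 2 distinct real irrational roots


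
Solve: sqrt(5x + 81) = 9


Square both sides: 5x + 81 = 9^2 = 81
5x = 81 - 81 = 0
x = 0
Check: sqrt(5*0 + 81) = sqrt(81) = 9 ✓

x = 0


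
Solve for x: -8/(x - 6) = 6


Multiply both sides by (x - 6): -8 = 6(x - 6)
Distribute: -8 = 6x - 36
6x = -8 + 36 = 28
x = 14/3

x = 14/3


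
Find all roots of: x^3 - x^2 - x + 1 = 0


Let p(x) = x^3 - x^2 - x + 1. By the rational root theorem (leading coefficient 1), any rational root is an integer divisor of 1: try ±1, ±2, ... in turn.
Test x = 1: value = 0 ✓, so (x - 1) is a factor.
Synthetic division by (x - 1): bring down 1; 1(1) - 1 = 0; 0(1) - 1 = -1; (-1)(1) + 1 = 0 → quotient x^2 - 1, remainder 0.
Solve the quadratic x^2 - 1 = 0: discriminant = 0^2 - 4(1)(-1) = 0 + 4 = 4.
sqrt(4) = 2, so x = (0 ± 2)/2: x = 1 or x = -1.
Collecting all roots found:

x = -1, x = 1 (multiplicity 2)


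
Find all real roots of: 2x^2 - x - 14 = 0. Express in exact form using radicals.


Using the quadratic formula: x = (-b ± sqrt(b^2 - 4ac)) / (2a)
Here a = 2, b = -1, c = -14
Discriminant = b^2 - 4ac = (-1)^2 - 4(2)(-14) = 1 + 112 = 113
Since discriminant = 113 > 0, there are two real roots.
x = (1 ± sqrt(113)) / 4
Numerically: x ≈ 2.9075 or x ≈ -2.4075

x = (1 + sqrt(113)) / 4 or x = (1 - sqrt(113)) / 4


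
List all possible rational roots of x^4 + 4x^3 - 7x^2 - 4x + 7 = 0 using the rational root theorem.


Rational root theorem: possible roots are ±p/q where:
  p divides the constant term (7): p ∈ {1, 7}
  q divides the leading coefficient (1): q ∈ {1}

All possible rational roots: -7, -1, 1, 7

-7, -1, 1, 7


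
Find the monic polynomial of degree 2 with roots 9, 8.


A monic polynomial with roots 9, 8 is:
p(x) = (x - 9)(x - 8)
After multiplying by (x - 9): x - 9
After multiplying by (x - 8): x^2 - 17x + 72

x^2 - 17x + 72


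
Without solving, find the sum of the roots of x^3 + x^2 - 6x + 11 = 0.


By Vieta's formulas for x^3 + bx^2 + cx + d = 0:
  r1 + r2 + r3 = -b/a = -1
  r1*r2 + r1*r3 + r2*r3 = c/a = -6
  r1*r2*r3 = -d/a = -11


Sum = -1


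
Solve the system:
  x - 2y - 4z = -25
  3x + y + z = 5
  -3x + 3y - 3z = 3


Using Cramer's rule. Expand each determinant along the first row.
D  = 1*[1*(-3) - 1*3] - (-2)*[3*(-3) - 1*(-3)] + (-4)*[3*3 - 1*(-3)]
  = 1*(-6) - (-2)*(-6) + (-4)*(12) = -66
Dx = (-25)*[1*(-3) - 1*3] - (-2)*[5*(-3) - 1*3] + (-4)*[5*3 - 1*3]
  = (-25)*(-6) - (-2)*(-18) + (-4)*(12) = 66
Dy = 1*[5*(-3) - 1*3] - (-25)*[3*(-3) - 1*(-3)] + (-4)*[3*3 - 5*(-3)]
  = 1*(-18) - (-25)*(-6) + (-4)*(24) = -264
Dz = 1*[1*3 - 5*3] - (-2)*[3*3 - 5*(-3)] + (-25)*[3*3 - 1*(-3)]
  = 1*(-12) - (-2)*(24) + (-25)*(12) = -264
x = Dx/D = 66/-66 = -1, y = Dy/D = -264/-66 = 4, z = Dz/D = -264/-66 = 4
Check eq1: (1)(-1) + (-2)(4) + (-4)(4) = -25 = -25 ✓
Check eq2: (3)(-1) + (1)(4) + (1)(4) = 5 = 5 ✓
Check eq3: (-3)(-1) + (3)(4) + (-3)(4) = 3 = 3 ✓

x = -1, y = 4, z = 4


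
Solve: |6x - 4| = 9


An absolute value equation |expr| = 9 gives two cases:
Case 1: 6x - 4 = 9
  6x = 13, so x = 13/6
Case 2: 6x - 4 = -9
  6x = -5, so x = -5/6

x = -5/6, x = 13/6


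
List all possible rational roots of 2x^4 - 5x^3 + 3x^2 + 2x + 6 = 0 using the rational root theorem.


Rational root theorem: possible roots are ±p/q where:
  p divides the constant term (6): p ∈ {1, 2, 3, 6}
  q divides the leading coefficient (2): q ∈ {1, 2}

All possible rational roots: -6, -3, -2, -3/2, -1, -1/2, 1/2, 1, 3/2, 2, 3, 6

-6, -3, -2, -3/2, -1, -1/2, 1/2, 1, 3/2, 2, 3, 6


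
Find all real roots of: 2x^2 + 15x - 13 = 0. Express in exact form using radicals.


Using the quadratic formula: x = (-b ± sqrt(b^2 - 4ac)) / (2a)
Here a = 2, b = 15, c = -13
Discriminant = b^2 - 4ac = 15^2 - 4(2)(-13) = 225 + 104 = 329
Since discriminant = 329 > 0, there are two real roots.
x = (-15 ± sqrt(329)) / 4
Numerically: x ≈ 0.7846 or x ≈ -8.2846

x = (-15 + sqrt(329)) / 4 or x = (-15 - sqrt(329)) / 4


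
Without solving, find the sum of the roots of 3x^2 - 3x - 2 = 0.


By Vieta's formulas for ax^2 + bx + c = 0:
  Sum of roots = -b/a
  Product of roots = c/a

Here a = 3, b = -3, c = -2
Sum = -(-3)/3 = 1
Product = -2/3 = -2/3

Sum = 1


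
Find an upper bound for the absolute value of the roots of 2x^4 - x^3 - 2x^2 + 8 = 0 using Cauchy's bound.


Cauchy's bound: all roots r satisfy |r| <= 1 + max(|a_i/a_n|) for i = 0,...,n-1
where a_n is the leading coefficient.

Coefficients: [2, -1, -2, 0, 8]
Leading coefficient a_n = 2
Ratios |a_i/a_n|: 1/2, 1, 0, 4
Maximum ratio: 4
Cauchy's bound: |r| <= 1 + 4 = 5

Upper bound = 5


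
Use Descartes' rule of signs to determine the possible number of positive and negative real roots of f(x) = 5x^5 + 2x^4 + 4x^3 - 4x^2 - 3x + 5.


Descartes' rule of signs:

For positive roots, count sign changes in f(x) = 5x^5 + 2x^4 + 4x^3 - 4x^2 - 3x + 5:
Signs of coefficients: +, +, +, -, -, +
Number of sign changes: 2
Possible positive real roots: 2, 0

For negative roots, examine f(-x) = -5x^5 + 2x^4 - 4x^3 - 4x^2 + 3x + 5:
Signs of coefficients: -, +, -, -, +, +
Number of sign changes: 3
Possible negative real roots: 3, 1

Positive roots: 2 or 0; Negative roots: 3 or 1


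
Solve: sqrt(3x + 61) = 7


Square both sides: 3x + 61 = 7^2 = 49
3x = 49 - 61 = -12
x = -4
Check: sqrt(3*(-4) + 61) = sqrt(49) = 7 ✓

x = -4


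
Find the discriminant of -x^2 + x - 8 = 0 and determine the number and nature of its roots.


For ax^2 + bx + c = 0, discriminant D = b^2 - 4ac
Here a = -1, b = 1, c = -8
D = (1)^2 - 4(-1)(-8) = 1 - 32 = -31

D = -31 < 0
The equation has no real roots (2 complex conjugate roots).

Discriminant = -31, no real roots (2 complex conjugate roots)


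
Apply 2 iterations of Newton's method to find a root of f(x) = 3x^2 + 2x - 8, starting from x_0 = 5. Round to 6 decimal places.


Newton's method: x_(n+1) = x_n - f(x_n)/f'(x_n)
f(x) = 3x^2 + 2x - 8
f'(x) = 6x + 2

Iteration 1:
  f(5.000000) = 77.000000
  f'(5.000000) = 32.000000
  x_1 = 5.000000 - (77.000000)/(32.000000) = 2.593750

Iteration 2:
  f(2.593750) = 17.370117
  f'(2.593750) = 17.562500
  x_2 = 2.593750 - (17.370117)/(17.562500) = 1.604704

x_2 = 1.604704


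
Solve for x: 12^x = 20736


Express both sides with the same base.
20736 = 12^4
Since the bases match: x = 4

x = 4


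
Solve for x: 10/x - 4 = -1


Subtract -4 from both sides: 10/x = 3
Multiply both sides by x: 10 = 3 * x
Divide by 3: x = 10/3

x = 10/3


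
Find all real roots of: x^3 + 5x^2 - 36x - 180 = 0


Let p(x) = x^3 + 5x^2 - 36x - 180. By the rational root theorem (leading coefficient 1), any rational root is an integer divisor of 180: try ±1, ±2, ... in turn.
Test x = 1: value = -210 ≠ 0.
Test x = -1: value = -140 ≠ 0.
Test x = 2: value = -224 ≠ 0.
Test x = -2: value = -96 ≠ 0.
Test x = 3: value = -216 ≠ 0.
Test x = -3: value = -54 ≠ 0.
Test x = 4: value = -180 ≠ 0.
Test x = -4: value = -20 ≠ 0.
Test x = 5: value = -110 ≠ 0.
Test x = -5: value = 0 ✓, so (x + 5) is a factor.
Synthetic division by (x + 5): bring down 1; 1(-5) + 5 = 0; 0(-5) - 36 = -36; (-36)(-5) - 180 = 0 → quotient x^2 - 36, remainder 0.
Solve the quadratic x^2 - 36 = 0: discriminant = 0^2 - 4(1)(-36) = 0 + 144 = 144.
sqrt(144) = 12, so x = (0 ± 12)/2: x = 6 or x = -6.

x = -6, x = -5, x = 6


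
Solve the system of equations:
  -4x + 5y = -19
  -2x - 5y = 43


Using Cramer's rule:
Determinant D = (-4)(-5) - (-2)(5) = 20 + 10 = 30
Dx = (-19)(-5) - (43)(5) = 95 - 215 = -120
Dy = (-4)(43) - (-2)(-19) = -172 - 38 = -210
x = Dx/D = -120/30 = -4
y = Dy/D = -210/30 = -7

x = -4, y = -7


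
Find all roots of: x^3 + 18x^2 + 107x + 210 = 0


Let p(x) = x^3 + 18x^2 + 107x + 210. By the rational root theorem (leading coefficient 1), any rational root is an integer divisor of 210: try ±1, ±2, ... in turn.
Test x = 1: value = 336 ≠ 0.
Test x = -1: value = 120 ≠ 0.
Test x = 2: value = 504 ≠ 0.
Test x = -2: value = 60 ≠ 0.
Test x = 3: value = 720 ≠ 0.
Test x = -3: value = 24 ≠ 0.
Test x = 5: value = 1320 ≠ 0.
Test x = -5: value = 0 ✓, so (x + 5) is a factor.
Synthetic division by (x + 5): bring down 1; 1(-5) + 18 = 13; 13(-5) + 107 = 42; 42(-5) + 210 = 0 → quotient x^2 + 13x + 42, remainder 0.
Solve the quadratic x^2 + 13x + 42 = 0: discriminant = 13^2 - 4(1)(42) = 169 - 168 = 1.
sqrt(1) = 1, so x = (-13 ± 1)/2: x = -6 or x = -7.
Collecting all roots found:

x = -7, x = -6, x = -5


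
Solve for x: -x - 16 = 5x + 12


Starting with: -x - 16 = 5x + 12
Move all x terms to left: (-1 - 5)x = 12 + 16
Simplify: -6x = 28
Divide both sides by -6: x = -14/3

x = -14/3


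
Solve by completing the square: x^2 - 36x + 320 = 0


Start: x^2 - 36x + 320 = 0
Move constant: x^2 - 36x = -320
Half of -36 is -18, squared is 324
Add 324 to both sides: x^2 - 36x + 324 = 4
(x - 18)^2 = 4
x - 18 = ±2
x = 18 + 2 = 20 or x = 18 - 2 = 16

x = 16, x = 20


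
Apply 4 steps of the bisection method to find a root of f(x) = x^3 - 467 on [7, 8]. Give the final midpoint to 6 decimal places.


f(x) = x^3 - 467
f(7) = -124 < 0
f(8) = 45 > 0

Step 1: midpoint = (7.000000 + 8.000000)/2 = 7.500000
  f(7.500000) = -45.125000
  f(mid) < 0, so root is in [7.500000, 8.000000]

Step 2: midpoint = (7.500000 + 8.000000)/2 = 7.750000
  f(7.750000) = -1.515625
  f(mid) < 0, so root is in [7.750000, 8.000000]

Step 3: midpoint = (7.750000 + 8.000000)/2 = 7.875000
  f(7.875000) = 21.373047
  f(mid) > 0, so root is in [7.750000, 7.875000]

Step 4: midpoint = (7.750000 + 7.875000)/2 = 7.812500
  f(7.812500) = 9.837158
  f(mid) > 0, so root is in [7.750000, 7.812500]

midpoint = 7.812500


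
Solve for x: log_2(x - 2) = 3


Convert to exponential form: x - 2 = 2^3 = 8
x = 8 + 2 = 10
Check: log_2(10 - 2) = log_2(8) = log_2(8) = 3 ✓

x = 10


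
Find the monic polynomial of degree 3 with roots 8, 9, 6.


A monic polynomial with roots 8, 9, 6 is:
p(x) = (x - 8)(x - 9)(x - 6)
After multiplying by (x - 8): x - 8
After multiplying by (x - 9): x^2 - 17x + 72
After multiplying by (x - 6): x^3 - 23x^2 + 174x - 432

x^3 - 23x^2 + 174x - 432


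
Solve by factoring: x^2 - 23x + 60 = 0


We need two numbers that multiply to 60 and add to -23.
Those numbers are -20 and -3 (since (-20) * (-3) = 60 and (-20) + (-3) = -23).
So x^2 - 23x + 60 = (x - 20)(x - 3) = 0
Setting each factor to zero: x = 20 or x = 3

x = 3, x = 20


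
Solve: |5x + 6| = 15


An absolute value equation |expr| = 15 gives two cases:
Case 1: 5x + 6 = 15
  5x = 9, so x = 9/5
Case 2: 5x + 6 = -15
  5x = -21, so x = -21/5

x = -21/5, x = 9/5


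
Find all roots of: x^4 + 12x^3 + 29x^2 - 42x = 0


The constant term is 0, so x = 0 is a root. Factor out x:
  x^3 + 12x^2 + 29x - 42 = 0
Let p(x) = x^3 + 12x^2 + 29x - 42. By the rational root theorem (leading coefficient 1), any rational root is an integer divisor of 42: try ±1, ±2, ... in turn.
Test x = 1: value = 0 ✓, so (x - 1) is a factor.
Synthetic division by (x - 1): bring down 1; 1(1) + 12 = 13; 13(1) + 29 = 42; 42(1) - 42 = 0 → quotient x^2 + 13x + 42, remainder 0.
Solve the quadratic x^2 + 13x + 42 = 0: discriminant = 13^2 - 4(1)(42) = 169 - 168 = 1.
sqrt(1) = 1, so x = (-13 ± 1)/2: x = -6 or x = -7.
Collecting all roots found:

x = -7, x = -6, x = 0, x = 1


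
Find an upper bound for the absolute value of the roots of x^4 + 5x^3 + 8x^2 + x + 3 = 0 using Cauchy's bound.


Cauchy's bound: all roots r satisfy |r| <= 1 + max(|a_i/a_n|) for i = 0,...,n-1
where a_n is the leading coefficient.

Coefficients: [1, 5, 8, 1, 3]
Leading coefficient a_n = 1
Ratios |a_i/a_n|: 5, 8, 1, 3
Maximum ratio: 8
Cauchy's bound: |r| <= 1 + 8 = 9

Upper bound = 9


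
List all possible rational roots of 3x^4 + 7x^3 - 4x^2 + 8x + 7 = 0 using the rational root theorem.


Rational root theorem: possible roots are ±p/q where:
  p divides the constant term (7): p ∈ {1, 7}
  q divides the leading coefficient (3): q ∈ {1, 3}

All possible rational roots: -7, -7/3, -1, -1/3, 1/3, 1, 7/3, 7

-7, -7/3, -1, -1/3, 1/3, 1, 7/3, 7


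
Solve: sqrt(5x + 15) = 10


Square both sides: 5x + 15 = 10^2 = 100
5x = 100 - 15 = 85
x = 17
Check: sqrt(5*17 + 15) = sqrt(100) = 10 ✓

x = 17


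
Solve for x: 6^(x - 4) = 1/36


Express both sides with the same base.
1/36 = 6^(-2)
Since the bases match, equate exponents: x - 4 = -2
So x = -2 - (-4) = 2

x = 2


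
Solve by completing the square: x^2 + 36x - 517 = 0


Start: x^2 + 36x - 517 = 0
Move constant: x^2 + 36x = 517
Half of 36 is 18, squared is 324
Add 324 to both sides: x^2 + 36x + 324 = 841
(x + 18)^2 = 841
x + 18 = ±29
x = -18 + 29 = 11 or x = -18 - 29 = -47

x = -47, x = 11


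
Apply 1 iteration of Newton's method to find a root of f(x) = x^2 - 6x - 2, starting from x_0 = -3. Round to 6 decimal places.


Newton's method: x_(n+1) = x_n - f(x_n)/f'(x_n)
f(x) = x^2 - 6x - 2
f'(x) = 2x - 6

Iteration 1:
  f(-3.000000) = 25.000000
  f'(-3.000000) = -12.000000
  x_1 = -3.000000 - (25.000000)/(-12.000000) = -0.916667

x_1 = -0.916667


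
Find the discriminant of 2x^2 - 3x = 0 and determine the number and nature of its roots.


For ax^2 + bx + c = 0, discriminant D = b^2 - 4ac
Here a = 2, b = -3, c = 0
D = (-3)^2 - 4(2)(0) = 9 - 0 = 9

D = 9 > 0 and is a perfect square (sqrt = 3)
The equation has 2 distinct real rational roots.

Discriminant = 9, 2 distinct real rational roots


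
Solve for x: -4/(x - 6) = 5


Multiply both sides by (x - 6): -4 = 5(x - 6)
Distribute: -4 = 5x - 30
5x = -4 + 30 = 26
x = 26/5

x = 26/5


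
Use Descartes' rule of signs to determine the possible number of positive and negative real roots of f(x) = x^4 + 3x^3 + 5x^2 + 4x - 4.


Descartes' rule of signs:

For positive roots, count sign changes in f(x) = x^4 + 3x^3 + 5x^2 + 4x - 4:
Signs of coefficients: +, +, +, +, -
Number of sign changes: 1
Possible positive real roots: 1

For negative roots, examine f(-x) = x^4 - 3x^3 + 5x^2 - 4x - 4:
Signs of coefficients: +, -, +, -, -
Number of sign changes: 3
Possible negative real roots: 3, 1

Positive roots: 1; Negative roots: 3 or 1


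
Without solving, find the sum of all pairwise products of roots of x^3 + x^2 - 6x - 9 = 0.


By Vieta's formulas for x^3 + bx^2 + cx + d = 0:
  r1 + r2 + r3 = -b/a = -1
  r1*r2 + r1*r3 + r2*r3 = c/a = -6
  r1*r2*r3 = -d/a = 9


Sum of pairwise products = -6


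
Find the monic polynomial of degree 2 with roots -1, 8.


A monic polynomial with roots -1, 8 is:
p(x) = (x + 1)(x - 8)
After multiplying by (x + 1): x + 1
After multiplying by (x - 8): x^2 - 7x - 8

x^2 - 7x - 8


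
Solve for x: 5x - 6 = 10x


Starting with: 5x - 6 = 10x
Move all x terms to left: (5 - 10)x = 0 + 6
Simplify: -5x = 6
Divide both sides by -5: x = -6/5

x = -6/5


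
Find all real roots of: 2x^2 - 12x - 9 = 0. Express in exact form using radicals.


Using the quadratic formula: x = (-b ± sqrt(b^2 - 4ac)) / (2a)
Here a = 2, b = -12, c = -9
Discriminant = b^2 - 4ac = (-12)^2 - 4(2)(-9) = 144 + 72 = 216
Since discriminant = 216 > 0, there are two real roots.
x = (12 ± 6*sqrt(6)) / 4
Simplifying: x = (6 ± 3*sqrt(6)) / 2
Numerically: x ≈ 6.6742 or x ≈ -0.6742

x = (6 + 3*sqrt(6)) / 2 or x = (6 - 3*sqrt(6)) / 2


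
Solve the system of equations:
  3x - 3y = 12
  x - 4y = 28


Using Cramer's rule:
Determinant D = (3)(-4) - (1)(-3) = -12 + 3 = -9
Dx = (12)(-4) - (28)(-3) = -48 + 84 = 36
Dy = (3)(28) - (1)(12) = 84 - 12 = 72
x = Dx/D = 36/-9 = -4
y = Dy/D = 72/-9 = -8

x = -4, y = -8


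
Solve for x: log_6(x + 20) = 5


Convert to exponential form: x + 20 = 6^5 = 7776
x = 7776 - 20 = 7756
Check: log_6(7756 + 20) = log_6(7776) = log_6(7776) = 5 ✓

x = 7756


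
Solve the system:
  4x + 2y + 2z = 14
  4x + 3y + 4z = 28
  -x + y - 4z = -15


Using Cramer's rule. Expand each determinant along the first row.
D  = 4*[3*(-4) - 4*1] - 2*[4*(-4) - 4*(-1)] + 2*[4*1 - 3*(-1)]
  = 4*(-16) - 2*(-12) + 2*(7) = -26
Dx = 14*[3*(-4) - 4*1] - 2*[28*(-4) - 4*(-15)] + 2*[28*1 - 3*(-15)]
  = 14*(-16) - 2*(-52) + 2*(73) = 26
Dy = 4*[28*(-4) - 4*(-15)] - 14*[4*(-4) - 4*(-1)] + 2*[4*(-15) - 28*(-1)]
  = 4*(-52) - 14*(-12) + 2*(-32) = -104
Dz = 4*[3*(-15) - 28*1] - 2*[4*(-15) - 28*(-1)] + 14*[4*1 - 3*(-1)]
  = 4*(-73) - 2*(-32) + 14*(7) = -130
x = Dx/D = 26/-26 = -1, y = Dy/D = -104/-26 = 4, z = Dz/D = -130/-26 = 5
Check eq1: (4)(-1) + (2)(4) + (2)(5) = 14 = 14 ✓
Check eq2: (4)(-1) + (3)(4) + (4)(5) = 28 = 28 ✓
Check eq3: (-1)(-1) + (1)(4) + (-4)(5) = -15 = -15 ✓

x = -1, y = 4, z = 5


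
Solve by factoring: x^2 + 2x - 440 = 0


We need two numbers that multiply to -440 and add to 2.
Those numbers are -20 and 22 (since (-20) * 22 = -440 and (-20) + 22 = 2).
So x^2 + 2x - 440 = (x - 20)(x + 22) = 0
Setting each factor to zero: x = 20 or x = -22

x = -22, x = 20


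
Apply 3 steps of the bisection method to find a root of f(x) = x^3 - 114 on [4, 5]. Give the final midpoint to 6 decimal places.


f(x) = x^3 - 114
f(4) = -50 < 0
f(5) = 11 > 0

Step 1: midpoint = (4.000000 + 5.000000)/2 = 4.500000
  f(4.500000) = -22.875000
  f(mid) < 0, so root is in [4.500000, 5.000000]

Step 2: midpoint = (4.500000 + 5.000000)/2 = 4.750000
  f(4.750000) = -6.828125
  f(mid) < 0, so root is in [4.750000, 5.000000]

Step 3: midpoint = (4.750000 + 5.000000)/2 = 4.875000
  f(4.875000) = 1.857422
  f(mid) > 0, so root is in [4.750000, 4.875000]

midpoint = 4.875000


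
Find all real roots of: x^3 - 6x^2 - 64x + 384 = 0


Let p(x) = x^3 - 6x^2 - 64x + 384. By the rational root theorem (leading coefficient 1), any rational root is an integer divisor of 384: try ±1, ±2, ... in turn.
Test x = 1: value = 315 ≠ 0.
Test x = -1: value = 441 ≠ 0.
Test x = 2: value = 240 ≠ 0.
Test x = -2: value = 480 ≠ 0.
Test x = 3: value = 165 ≠ 0.
Test x = -3: value = 495 ≠ 0.
Test x = 4: value = 96 ≠ 0.
Test x = -4: value = 480 ≠ 0.
Test x = 6: value = 0 ✓, so (x - 6) is a factor.
Synthetic division by (x - 6): bring down 1; 1(6) - 6 = 0; 0(6) - 64 = -64; (-64)(6) + 384 = 0 → quotient x^2 - 64, remainder 0.
Solve the quadratic x^2 - 64 = 0: discriminant = 0^2 - 4(1)(-64) = 0 + 256 = 256.
sqrt(256) = 16, so x = (0 ± 16)/2: x = 8 or x = -8.

x = -8, x = 6, x = 8


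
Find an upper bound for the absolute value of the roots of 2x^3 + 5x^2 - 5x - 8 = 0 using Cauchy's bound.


Cauchy's bound: all roots r satisfy |r| <= 1 + max(|a_i/a_n|) for i = 0,...,n-1
where a_n is the leading coefficient.

Coefficients: [2, 5, -5, -8]
Leading coefficient a_n = 2
Ratios |a_i/a_n|: 5/2, 5/2, 4
Maximum ratio: 4
Cauchy's bound: |r| <= 1 + 4 = 5

Upper bound = 5


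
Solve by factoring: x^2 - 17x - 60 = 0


We need two numbers that multiply to -60 and add to -17.
Those numbers are 3 and -20 (since 3 * (-20) = -60 and 3 + (-20) = -17).
So x^2 - 17x - 60 = (x + 3)(x - 20) = 0
Setting each factor to zero: x = -3 or x = 20

x = -3, x = 20


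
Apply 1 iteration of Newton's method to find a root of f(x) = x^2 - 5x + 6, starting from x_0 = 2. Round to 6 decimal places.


Newton's method: x_(n+1) = x_n - f(x_n)/f'(x_n)
f(x) = x^2 - 5x + 6
f'(x) = 2x - 5

Iteration 1:
  f(2.000000) = 0.000000
  f'(2.000000) = -1.000000
  x_1 = 2.000000 - (0.000000)/(-1.000000) = 2.000000

x_1 = 2.000000


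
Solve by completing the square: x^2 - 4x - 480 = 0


Start: x^2 - 4x - 480 = 0
Move constant: x^2 - 4x = 480
Half of -4 is -2, squared is 4
Add 4 to both sides: x^2 - 4x + 4 = 484
(x - 2)^2 = 484
x - 2 = ±22
x = 2 + 22 = 24 or x = 2 - 22 = -20

x = -20, x = 24


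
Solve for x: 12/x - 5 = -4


Subtract -5 from both sides: 12/x = 1
Multiply both sides by x: 12 = 1 * x
Divide by 1: x = 12

x = 12
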